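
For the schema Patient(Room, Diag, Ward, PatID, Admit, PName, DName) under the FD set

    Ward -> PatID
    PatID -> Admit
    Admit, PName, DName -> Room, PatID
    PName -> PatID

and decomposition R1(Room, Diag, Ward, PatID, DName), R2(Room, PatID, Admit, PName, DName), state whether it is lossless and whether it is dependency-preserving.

lossy but dependency-preserving

Lossless test: (Room, PatID, DName)⁺ = {Room, PatID, Admit, DName}, which is a superkey of neither fragment — lossy.
Dependency preservation: every FD's attributes lie within a single fragment, so each can be enforced locally — preserved.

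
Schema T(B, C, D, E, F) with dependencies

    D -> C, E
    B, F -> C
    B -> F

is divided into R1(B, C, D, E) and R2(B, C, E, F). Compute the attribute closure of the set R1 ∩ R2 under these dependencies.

R1 ∩ R2 = {B, C, E}.
B → F applies, adding F
Closure: {B, C, E, F}.

B, C, E, F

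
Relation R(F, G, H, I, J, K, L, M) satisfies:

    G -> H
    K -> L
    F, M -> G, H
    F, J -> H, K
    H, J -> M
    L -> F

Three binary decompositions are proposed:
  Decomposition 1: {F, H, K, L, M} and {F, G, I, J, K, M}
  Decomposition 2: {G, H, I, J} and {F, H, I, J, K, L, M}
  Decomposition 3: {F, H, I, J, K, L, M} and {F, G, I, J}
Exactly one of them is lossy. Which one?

Decomposition 1: common = {F, K, M}, closure = {F, G, H, K, L, M} → lossless.
Decomposition 2: common = {H, I, J}, closure = {H, I, J, M} → lossy.
Decomposition 3: common = {F, I, J}, closure = {F, G, H, I, J, K, L, M} → lossless.

Decomposition 2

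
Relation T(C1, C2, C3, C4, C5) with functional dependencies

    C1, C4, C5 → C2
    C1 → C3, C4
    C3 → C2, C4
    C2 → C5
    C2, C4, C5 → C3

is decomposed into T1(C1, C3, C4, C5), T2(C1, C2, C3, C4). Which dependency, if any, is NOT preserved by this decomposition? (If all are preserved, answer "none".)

C2 → C5

Check C2 → C5: no single fragment contains all of {C2, C5}, and the restricted closure of {C2} across the fragments never reaches {C5}.
C1, C4, C5 → C2 is preserved.
C1 → C3, C4 is preserved.
C3 → C2, C4 is preserved.
C2, C4, C5 → C3 is preserved.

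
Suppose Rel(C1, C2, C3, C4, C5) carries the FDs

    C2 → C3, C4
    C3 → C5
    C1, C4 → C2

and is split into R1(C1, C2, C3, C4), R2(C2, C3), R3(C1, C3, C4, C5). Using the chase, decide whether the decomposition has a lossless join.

Chase test. Columns are C1, C2, C3, C4, C5; row i has aⱼ where attribute j ∈ Ri, else bᵢⱼ.
Initial tableau (one row per fragment):
  row 1: a1 a2 a3 a4 b15
  row 2: b21 a2 a3 b24 b25
  row 3: a1 b32 a3 a4 a5
Rows 1 and 2 agree on C2; apply C2→C3, C4 and equate their C3, C4 entries.
Rows 1 and 2 agree on C3; apply C3→C5 and equate their C5 entries.
Rows 1 and 3 agree on C3; apply C3→C5 and equate their C5 entries.
Rows 1 and 3 agree on C1, C4; apply C1, C4→C2 and equate their C2 entries.
Row 1 is now all distinguished symbols — the join is lossless.

Yes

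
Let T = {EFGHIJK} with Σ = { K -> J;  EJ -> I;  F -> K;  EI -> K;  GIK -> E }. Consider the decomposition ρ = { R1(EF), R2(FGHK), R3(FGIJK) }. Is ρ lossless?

No

Chase test. Columns are EFGHIJK; row i has aⱼ where attribute j ∈ Ri, else bᵢⱼ.
Initial tableau (one row per fragment):
  row 1: a1 a2 b13 b14 b15 b16 b17
  row 2: b21 a2 a3 a4 b25 b26 a7
  row 3: b31 a2 a3 b34 a5 a6 a7
Rows 2 and 3 agree on K; apply K→J and equate their J entries.
Rows 1 and 2 agree on F; apply F→K and equate their K entries.
Rows 1 and 2 agree on K; apply K→J and equate their J entries.
No row becomes fully distinguished — the join is lossy.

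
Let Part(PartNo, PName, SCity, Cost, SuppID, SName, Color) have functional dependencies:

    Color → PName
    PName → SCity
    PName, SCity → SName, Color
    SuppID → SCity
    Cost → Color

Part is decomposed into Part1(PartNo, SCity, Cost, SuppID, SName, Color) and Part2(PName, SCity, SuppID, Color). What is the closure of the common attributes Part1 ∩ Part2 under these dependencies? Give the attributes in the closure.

Part1 ∩ Part2 = {SCity, SuppID, Color}.
Color → PName applies, adding PName
PName, SCity → SName, Color applies, adding SName
Closure: {PName, SCity, SuppID, SName, Color}.

PName, SCity, SuppID, SName, Color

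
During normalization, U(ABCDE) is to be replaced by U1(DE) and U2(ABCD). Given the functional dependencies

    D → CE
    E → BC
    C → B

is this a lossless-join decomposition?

Yes

Common attributes: U1 ∩ U2 = {D}.
Closure of {D}: D → CE applies, adding CE; E → BC applies, adding B. So (D)⁺ = {BCDE}.
This closure contains every attribute of U1, so U1 ∩ U2 → U1. The join is lossless.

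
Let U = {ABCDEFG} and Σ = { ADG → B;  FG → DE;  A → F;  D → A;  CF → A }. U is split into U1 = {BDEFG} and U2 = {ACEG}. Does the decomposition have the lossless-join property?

Common attributes: U1 ∩ U2 = {EG}.
No dependency enlarges {EG}, so (EG)⁺ = {EG}.
The closure contains neither all of U1 = {BDEFG} nor all of U2 = {ACEG}, so the common attributes are not a superkey of either fragment. The join is lossy.

No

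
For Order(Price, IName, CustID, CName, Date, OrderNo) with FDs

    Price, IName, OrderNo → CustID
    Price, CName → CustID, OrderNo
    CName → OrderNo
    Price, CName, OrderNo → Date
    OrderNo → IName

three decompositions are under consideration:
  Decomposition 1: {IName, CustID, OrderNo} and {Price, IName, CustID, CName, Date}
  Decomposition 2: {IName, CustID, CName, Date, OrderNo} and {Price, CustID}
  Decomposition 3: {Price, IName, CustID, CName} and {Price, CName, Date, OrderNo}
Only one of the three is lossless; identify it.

Decomposition 3

Decomposition 1: common = {IName, CustID}, closure = {IName, CustID} → lossy.
Decomposition 2: common = {CustID}, closure = {CustID} → lossy.
Decomposition 3: common = {Price, CName}, closure = {Price, IName, CustID, CName, Date, OrderNo} → lossless.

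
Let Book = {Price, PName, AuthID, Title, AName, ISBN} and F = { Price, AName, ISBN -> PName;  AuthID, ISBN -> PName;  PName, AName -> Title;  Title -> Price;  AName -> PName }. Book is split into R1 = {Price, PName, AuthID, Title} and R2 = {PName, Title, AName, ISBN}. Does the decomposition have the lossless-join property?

No

Common attributes: R1 ∩ R2 = {PName, Title}.
Closure of {PName, Title}: Title → Price applies, adding Price. So (PName, Title)⁺ = {Price, PName, Title}.
The closure contains neither all of R1 = {Price, PName, AuthID, Title} nor all of R2 = {PName, Title, AName, ISBN}, so the common attributes are not a superkey of either fragment. The join is lossy.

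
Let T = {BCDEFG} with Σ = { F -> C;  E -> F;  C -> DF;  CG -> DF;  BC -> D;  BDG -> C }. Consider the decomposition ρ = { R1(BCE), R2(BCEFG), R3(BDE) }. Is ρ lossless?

Chase test. Columns are BCDEFG; row i has aⱼ where attribute j ∈ Ri, else bᵢⱼ.
Initial tableau (one row per fragment):
  row 1: a1 a2 b13 a4 b15 b16
  row 2: a1 a2 b23 a4 a5 a6
  row 3: a1 b32 a3 a4 b35 b36
Rows 1 and 2 agree on E; apply E→F and equate their F entries.
Rows 1 and 3 agree on E; apply E→F and equate their F entries.
Rows 1 and 2 agree on C; apply C→DF and equate their DF entries.
Rows 1 and 3 agree on F; apply F→C and equate their C entries.
Rows 1 and 3 agree on C; apply C→DF and equate their DF entries.
Row 2 is now all distinguished symbols — the join is lossless.

Yes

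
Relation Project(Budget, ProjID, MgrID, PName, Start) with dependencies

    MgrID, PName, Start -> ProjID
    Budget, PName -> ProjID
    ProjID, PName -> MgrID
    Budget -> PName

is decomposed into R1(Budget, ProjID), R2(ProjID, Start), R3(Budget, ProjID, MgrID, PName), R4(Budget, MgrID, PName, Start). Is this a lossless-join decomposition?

Yes

Chase test. Columns are Budget, ProjID, MgrID, PName, Start; row i has aⱼ where attribute j ∈ Ri, else bᵢⱼ.
Initial tableau (one row per fragment):
  row 1: a1 a2 b13 b14 b15
  row 2: b21 a2 b23 b24 a5
  row 3: a1 a2 a3 a4 b35
  row 4: a1 b42 a3 a4 a5
Rows 3 and 4 agree on Budget, PName; apply Budget, PName→ProjID and equate their ProjID entries.
Rows 1 and 3 agree on Budget; apply Budget→PName and equate their PName entries.
Rows 1 and 3 agree on ProjID, PName; apply ProjID, PName→MgrID and equate their MgrID entries.
Row 4 is now all distinguished symbols — the join is lossless.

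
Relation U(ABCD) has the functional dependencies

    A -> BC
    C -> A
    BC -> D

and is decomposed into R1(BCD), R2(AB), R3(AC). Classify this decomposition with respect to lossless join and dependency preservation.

lossless and dependency-preserving

Lossless test (chase): Rows 2 and 3 agree on A; apply A→BC and equate their BC entries. Rows 1 and 2 agree on C; apply C→A and equate their A entries. Rows 1 and 2 agree on BC; apply BC→D and equate their D entries. Rows 1 and 3 agree on BC; apply BC→D and equate their D entries. Row 1 is now all distinguished symbols — the join is lossless.
Dependency preservation: A → BC is not contained in any single fragment, but the restricted closure of its left-hand side across the fragments still reaches the right-hand side; the remaining FDs each lie inside some fragment. All dependencies are preserved.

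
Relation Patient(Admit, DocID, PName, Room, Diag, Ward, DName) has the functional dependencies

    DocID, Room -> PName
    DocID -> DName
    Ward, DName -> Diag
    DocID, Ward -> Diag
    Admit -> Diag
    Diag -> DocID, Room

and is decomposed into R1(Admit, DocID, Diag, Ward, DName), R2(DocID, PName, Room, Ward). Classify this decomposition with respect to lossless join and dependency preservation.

lossless but not dependency-preserving

Lossless test: (DocID, Ward)⁺ = {DocID, PName, Room, Diag, Ward, DName}, which contains all of one fragment — lossless.
Dependency preservation: the restricted closure of {Diag} across the fragments never reaches {DocID, Room}, so Diag → DocID, Room cannot be enforced without a join — not preserved.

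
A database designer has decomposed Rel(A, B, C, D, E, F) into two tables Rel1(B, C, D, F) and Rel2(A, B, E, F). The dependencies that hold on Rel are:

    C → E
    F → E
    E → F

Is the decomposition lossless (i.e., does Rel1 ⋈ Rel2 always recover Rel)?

No

Common attributes: Rel1 ∩ Rel2 = {B, F}.
Closure of {B, F}: F → E applies, adding E. So (B, F)⁺ = {B, E, F}.
The closure contains neither all of Rel1 = {B, C, D, F} nor all of Rel2 = {A, B, E, F}, so the common attributes are not a superkey of either fragment. The join is lossy.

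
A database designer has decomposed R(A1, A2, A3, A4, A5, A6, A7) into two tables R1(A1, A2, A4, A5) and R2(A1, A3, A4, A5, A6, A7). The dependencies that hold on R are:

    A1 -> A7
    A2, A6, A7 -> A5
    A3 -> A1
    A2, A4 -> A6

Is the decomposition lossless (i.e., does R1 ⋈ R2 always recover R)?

No

Common attributes: R1 ∩ R2 = {A1, A4, A5}.
Closure of {A1, A4, A5}: A1 → A7 applies, adding A7. So (A1, A4, A5)⁺ = {A1, A4, A5, A7}.
The closure contains neither all of R1 = {A1, A2, A4, A5} nor all of R2 = {A1, A3, A4, A5, A6, A7}, so the common attributes are not a superkey of either fragment. The join is lossy.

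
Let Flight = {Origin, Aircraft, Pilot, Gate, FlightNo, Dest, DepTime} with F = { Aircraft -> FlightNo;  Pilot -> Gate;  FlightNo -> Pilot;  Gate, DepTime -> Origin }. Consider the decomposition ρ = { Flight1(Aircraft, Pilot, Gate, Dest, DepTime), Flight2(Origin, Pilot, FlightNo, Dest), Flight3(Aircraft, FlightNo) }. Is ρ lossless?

Chase test. Columns are Origin, Aircraft, Pilot, Gate, FlightNo, Dest, DepTime; row i has aⱼ where attribute j ∈ Flighti, else bᵢⱼ.
Initial tableau (one row per fragment):
  row 1: b11 a2 a3 a4 b15 a6 a7
  row 2: a1 b22 a3 b24 a5 a6 b27
  row 3: b31 a2 b33 b34 a5 b36 b37
Rows 1 and 3 agree on Aircraft; apply Aircraft→FlightNo and equate their FlightNo entries.
Rows 1 and 2 agree on Pilot; apply Pilot→Gate and equate their Gate entries.
Rows 1 and 3 agree on FlightNo; apply FlightNo→Pilot and equate their Pilot entries.
Rows 1 and 3 agree on Pilot; apply Pilot→Gate and equate their Gate entries.
No row becomes fully distinguished — the join is lossy.

No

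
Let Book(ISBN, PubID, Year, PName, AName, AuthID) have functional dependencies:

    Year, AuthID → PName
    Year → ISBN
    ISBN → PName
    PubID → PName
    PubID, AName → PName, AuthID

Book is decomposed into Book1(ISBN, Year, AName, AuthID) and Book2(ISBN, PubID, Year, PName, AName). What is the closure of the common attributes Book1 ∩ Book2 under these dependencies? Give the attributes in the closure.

Book1 ∩ Book2 = {ISBN, Year, AName}.
ISBN → PName applies, adding PName
Closure: {ISBN, Year, PName, AName}.

ISBN, Year, PName, AName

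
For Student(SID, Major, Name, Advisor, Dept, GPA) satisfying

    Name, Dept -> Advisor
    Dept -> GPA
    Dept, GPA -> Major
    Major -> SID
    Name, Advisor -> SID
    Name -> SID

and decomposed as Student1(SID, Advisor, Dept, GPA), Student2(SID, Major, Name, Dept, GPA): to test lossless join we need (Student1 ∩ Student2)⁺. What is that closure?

Student1 ∩ Student2 = {SID, Dept, GPA}.
Dept, GPA → Major applies, adding Major
Closure: {SID, Major, Dept, GPA}.

SID, Major, Dept, GPA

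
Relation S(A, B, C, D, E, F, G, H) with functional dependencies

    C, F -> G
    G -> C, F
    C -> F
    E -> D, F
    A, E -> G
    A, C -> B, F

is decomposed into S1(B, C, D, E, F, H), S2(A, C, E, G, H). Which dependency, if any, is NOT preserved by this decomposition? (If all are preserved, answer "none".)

A, C -> B, F

Check A, C → B, F: no single fragment contains all of {A, B, C, F}, and the restricted closure of {A, C} across the fragments never reaches {B, F}.
C, F → G is preserved.
G → C, F is preserved.
C → F is preserved.
E → D, F is preserved.
A, E → G is preserved.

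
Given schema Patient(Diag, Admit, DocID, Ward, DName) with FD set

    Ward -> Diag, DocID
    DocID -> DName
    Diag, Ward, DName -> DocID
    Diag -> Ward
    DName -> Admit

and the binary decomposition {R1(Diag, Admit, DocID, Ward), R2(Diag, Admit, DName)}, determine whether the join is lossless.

Yes

Common attributes: R1 ∩ R2 = {Diag, Admit}.
Closure of {Diag, Admit}: Diag → Ward applies, adding Ward; Ward → Diag, DocID applies, adding DocID; DocID → DName applies, adding DName. So (Diag, Admit)⁺ = {Diag, Admit, DocID, Ward, DName}.
This closure contains every attribute of R1, so R1 ∩ R2 → R1. The join is lossless.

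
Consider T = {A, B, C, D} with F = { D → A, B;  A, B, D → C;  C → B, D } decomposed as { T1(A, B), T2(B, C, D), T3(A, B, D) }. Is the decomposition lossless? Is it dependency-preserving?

Lossless test (chase): Rows 2 and 3 agree on D; apply D→A, B and equate their A, B entries. Rows 2 and 3 agree on A, B, D; apply A, B, D→C and equate their C entries. Row 2 is now all distinguished symbols — the join is lossless.
Dependency preservation: A, B, D → C is not contained in any single fragment, but the restricted closure of its left-hand side across the fragments still reaches the right-hand side; the remaining FDs each lie inside some fragment. All dependencies are preserved.

lossless and dependency-preserving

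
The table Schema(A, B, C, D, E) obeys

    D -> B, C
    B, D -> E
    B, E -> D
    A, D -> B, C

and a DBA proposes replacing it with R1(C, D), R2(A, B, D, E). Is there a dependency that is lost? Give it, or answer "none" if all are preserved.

none

D → B, C: restricted closure across fragments reaches B, C.
B, D → E lies within R2.
B, E → D lies within R2.
A, D → B, C: restricted closure across fragments reaches B, C.
Every dependency is enforceable on the fragments, so the decomposition is dependency-preserving.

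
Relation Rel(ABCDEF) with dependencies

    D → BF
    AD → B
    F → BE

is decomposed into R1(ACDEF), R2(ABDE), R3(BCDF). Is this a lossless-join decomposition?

Yes

Chase test. Columns are ABCDEF; row i has aⱼ where attribute j ∈ Ri, else bᵢⱼ.
Initial tableau (one row per fragment):
  row 1: a1 b12 a3 a4 a5 a6
  row 2: a1 a2 b23 a4 a5 b26
  row 3: b31 a2 a3 a4 b35 a6
Rows 1 and 2 agree on D; apply D→BF and equate their BF entries.
Rows 1 and 3 agree on F; apply F→BE and equate their BE entries.
Row 1 is now all distinguished symbols — the join is lossless.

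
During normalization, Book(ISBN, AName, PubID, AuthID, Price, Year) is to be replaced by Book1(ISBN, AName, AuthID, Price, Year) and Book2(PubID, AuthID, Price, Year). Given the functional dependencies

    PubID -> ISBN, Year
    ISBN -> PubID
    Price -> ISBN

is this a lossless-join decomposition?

Yes

Common attributes: Book1 ∩ Book2 = {AuthID, Price, Year}.
Closure of {AuthID, Price, Year}: Price → ISBN applies, adding ISBN; ISBN → PubID applies, adding PubID. So (AuthID, Price, Year)⁺ = {ISBN, PubID, AuthID, Price, Year}.
This closure contains every attribute of Book2, so Book1 ∩ Book2 → Book2. The join is lossless.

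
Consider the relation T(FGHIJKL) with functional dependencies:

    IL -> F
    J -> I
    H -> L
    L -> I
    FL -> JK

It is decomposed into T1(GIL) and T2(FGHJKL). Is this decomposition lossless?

Common attributes: T1 ∩ T2 = {GL}.
Closure of {GL}: L → I applies, adding I; IL → F applies, adding F; FL → JK applies, adding JK. So (GL)⁺ = {FGIJKL}.
This closure contains every attribute of T1, so T1 ∩ T2 → T1. The join is lossless.

Yes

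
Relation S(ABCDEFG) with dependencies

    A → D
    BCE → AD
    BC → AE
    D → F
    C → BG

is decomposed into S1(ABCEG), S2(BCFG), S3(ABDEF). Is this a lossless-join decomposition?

Chase test. Columns are ABCDEFG; row i has aⱼ where attribute j ∈ Si, else bᵢⱼ.
Initial tableau (one row per fragment):
  row 1: a1 a2 a3 b14 a5 b16 a7
  row 2: b21 a2 a3 b24 b25 a6 a7
  row 3: a1 a2 b33 a4 a5 a6 b37
Rows 1 and 3 agree on A; apply A→D and equate their D entries.
Rows 1 and 2 agree on BC; apply BC→AE and equate their AE entries.
Rows 1 and 3 agree on D; apply D→F and equate their F entries.
Rows 1 and 2 agree on A; apply A→D and equate their D entries.
Row 1 is now all distinguished symbols — the join is lossless.

Yes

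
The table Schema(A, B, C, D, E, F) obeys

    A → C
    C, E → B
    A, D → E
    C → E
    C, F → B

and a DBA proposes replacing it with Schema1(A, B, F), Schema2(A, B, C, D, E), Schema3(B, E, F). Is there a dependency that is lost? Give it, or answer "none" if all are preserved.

A → C lies within Schema2.
C, E → B lies within Schema2.
A, D → E lies within Schema2.
C → E lies within Schema2.
C, F → B: restricted closure across fragments reaches B.
Every dependency is enforceable on the fragments, so the decomposition is dependency-preserving.

none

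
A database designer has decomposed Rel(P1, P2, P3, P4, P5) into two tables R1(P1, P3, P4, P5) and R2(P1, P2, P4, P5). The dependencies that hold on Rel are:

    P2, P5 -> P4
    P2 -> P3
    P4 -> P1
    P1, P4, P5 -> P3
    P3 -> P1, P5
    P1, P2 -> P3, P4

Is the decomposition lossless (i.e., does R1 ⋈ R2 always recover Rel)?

Yes

Common attributes: R1 ∩ R2 = {P1, P4, P5}.
Closure of {P1, P4, P5}: P1, P4, P5 → P3 applies, adding P3. So (P1, P4, P5)⁺ = {P1, P3, P4, P5}.
This closure contains every attribute of R1, so R1 ∩ R2 → R1. The join is lossless.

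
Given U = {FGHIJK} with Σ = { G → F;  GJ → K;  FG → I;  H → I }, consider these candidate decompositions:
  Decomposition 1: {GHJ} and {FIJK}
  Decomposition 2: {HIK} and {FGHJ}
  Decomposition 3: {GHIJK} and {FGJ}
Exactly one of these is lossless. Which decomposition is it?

Decomposition 3

Decomposition 1: common = {J}, closure = {J} → lossy.
Decomposition 2: common = {H}, closure = {HI} → lossy.
Decomposition 3: common = {GJ}, closure = {FGIJK} → lossless.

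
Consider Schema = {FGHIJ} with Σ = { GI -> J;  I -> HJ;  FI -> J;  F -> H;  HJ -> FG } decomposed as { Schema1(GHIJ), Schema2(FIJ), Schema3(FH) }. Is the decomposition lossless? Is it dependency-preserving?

lossless but not dependency-preserving

Lossless test (chase): Rows 1 and 2 agree on I; apply I→HJ and equate their HJ entries. Rows 1 and 2 agree on HJ; apply HJ→FG and equate their FG entries. Row 1 is now all distinguished symbols — the join is lossless.
Dependency preservation: the restricted closure of {HJ} across the fragments never reaches {FG}, so HJ → FG cannot be enforced without a join — not preserved.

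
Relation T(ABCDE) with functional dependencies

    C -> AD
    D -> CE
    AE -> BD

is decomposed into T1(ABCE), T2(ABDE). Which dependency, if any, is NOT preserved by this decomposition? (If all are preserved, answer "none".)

none

C → AD: restricted closure across fragments reaches AD.
D → CE: restricted closure across fragments reaches CE.
AE → BD lies within T2.
Every dependency is enforceable on the fragments, so the decomposition is dependency-preserving.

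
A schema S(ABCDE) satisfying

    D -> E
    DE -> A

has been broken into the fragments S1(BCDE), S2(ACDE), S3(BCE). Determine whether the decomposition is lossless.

Yes

Chase test. Columns are ABCDE; row i has aⱼ where attribute j ∈ Si, else bᵢⱼ.
Initial tableau (one row per fragment):
  row 1: b11 a2 a3 a4 a5
  row 2: a1 b22 a3 a4 a5
  row 3: b31 a2 a3 b34 a5
Rows 1 and 2 agree on DE; apply DE→A and equate their A entries.
Row 1 is now all distinguished symbols — the join is lossless.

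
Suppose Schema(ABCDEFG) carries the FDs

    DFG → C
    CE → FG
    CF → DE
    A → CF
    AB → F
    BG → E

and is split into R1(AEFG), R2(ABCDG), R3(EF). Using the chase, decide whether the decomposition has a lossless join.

Chase test. Columns are ABCDEFG; row i has aⱼ where attribute j ∈ Ri, else bᵢⱼ.
Initial tableau (one row per fragment):
  row 1: a1 b12 b13 b14 a5 a6 a7
  row 2: a1 a2 a3 a4 b25 b26 a7
  row 3: b31 b32 b33 b34 a5 a6 b37
Rows 1 and 2 agree on A; apply A→CF and equate their CF entries.
Rows 1 and 2 agree on CF; apply CF→DE and equate their DE entries.
Row 2 is now all distinguished symbols — the join is lossless.

Yes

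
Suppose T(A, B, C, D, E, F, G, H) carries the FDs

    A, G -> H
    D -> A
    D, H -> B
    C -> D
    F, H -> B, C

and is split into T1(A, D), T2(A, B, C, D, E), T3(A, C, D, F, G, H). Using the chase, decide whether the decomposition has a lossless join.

No

Chase test. Columns are A, B, C, D, E, F, G, H; row i has aⱼ where attribute j ∈ Ti, else bᵢⱼ.
Initial tableau (one row per fragment):
  row 1: a1 b12 b13 a4 b15 b16 b17 b18
  row 2: a1 a2 a3 a4 a5 b26 b27 b28
  row 3: a1 b32 a3 a4 b35 a6 a7 a8
No row becomes fully distinguished — the join is lossy.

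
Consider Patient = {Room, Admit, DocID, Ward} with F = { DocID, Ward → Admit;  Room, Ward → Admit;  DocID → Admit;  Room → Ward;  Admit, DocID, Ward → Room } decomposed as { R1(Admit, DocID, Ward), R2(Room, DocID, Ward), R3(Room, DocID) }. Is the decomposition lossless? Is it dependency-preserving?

lossless but not dependency-preserving

Lossless test (chase): Rows 1 and 2 agree on DocID, Ward; apply DocID, Ward→Admit and equate their Admit entries. Rows 1 and 3 agree on DocID; apply DocID→Admit and equate their Admit entries. Rows 2 and 3 agree on Room; apply Room→Ward and equate their Ward entries. Rows 1 and 2 agree on Admit, DocID, Ward; apply Admit, DocID, Ward→Room and equate their Room entries. Row 1 is now all distinguished symbols — the join is lossless.
Dependency preservation: the restricted closure of {Room, Ward} across the fragments never reaches {Admit}, so Room, Ward → Admit cannot be enforced without a join — not preserved.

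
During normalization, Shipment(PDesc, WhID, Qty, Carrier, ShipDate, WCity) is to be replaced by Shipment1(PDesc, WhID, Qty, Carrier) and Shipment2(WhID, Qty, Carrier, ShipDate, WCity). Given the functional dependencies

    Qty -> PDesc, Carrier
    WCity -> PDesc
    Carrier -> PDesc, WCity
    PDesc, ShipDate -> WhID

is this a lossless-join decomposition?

Yes

Common attributes: Shipment1 ∩ Shipment2 = {WhID, Qty, Carrier}.
Closure of {WhID, Qty, Carrier}: Qty → PDesc, Carrier applies, adding PDesc; Carrier → PDesc, WCity applies, adding WCity. So (WhID, Qty, Carrier)⁺ = {PDesc, WhID, Qty, Carrier, WCity}.
This closure contains every attribute of Shipment1, so Shipment1 ∩ Shipment2 → Shipment1. The join is lossless.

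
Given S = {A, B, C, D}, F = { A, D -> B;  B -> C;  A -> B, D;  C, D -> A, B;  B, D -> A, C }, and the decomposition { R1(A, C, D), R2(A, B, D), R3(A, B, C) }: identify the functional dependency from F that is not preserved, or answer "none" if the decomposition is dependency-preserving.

none

A, D → B lies within R2.
B → C lies within R3.
A → B, D lies within R2.
C, D → A, B: restricted closure across fragments reaches A, B.
B, D → A, C: restricted closure across fragments reaches A, C.
Every dependency is enforceable on the fragments, so the decomposition is dependency-preserving.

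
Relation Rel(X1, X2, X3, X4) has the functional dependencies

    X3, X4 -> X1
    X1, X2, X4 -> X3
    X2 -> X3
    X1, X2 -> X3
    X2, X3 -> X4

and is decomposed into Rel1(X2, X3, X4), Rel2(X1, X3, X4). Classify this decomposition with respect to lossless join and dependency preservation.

Lossless test: (X3, X4)⁺ = {X1, X3, X4}, which contains all of one fragment — lossless.
Dependency preservation: X1, X2, X4 → X3; X1, X2 → X3 are not contained in any single fragment, but the restricted closure of each left-hand side across the fragments still reaches the right-hand side; the remaining FDs each lie inside some fragment. All dependencies are preserved.

lossless and dependency-preserving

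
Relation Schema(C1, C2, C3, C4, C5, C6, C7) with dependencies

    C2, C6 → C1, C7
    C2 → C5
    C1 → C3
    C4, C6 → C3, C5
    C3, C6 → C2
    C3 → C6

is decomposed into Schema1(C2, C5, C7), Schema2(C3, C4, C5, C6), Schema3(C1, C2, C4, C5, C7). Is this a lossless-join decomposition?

No

Chase test. Columns are C1, C2, C3, C4, C5, C6, C7; row i has aⱼ where attribute j ∈ Schemai, else bᵢⱼ.
Initial tableau (one row per fragment):
  row 1: b11 a2 b13 b14 a5 b16 a7
  row 2: b21 b22 a3 a4 a5 a6 b27
  row 3: a1 a2 b33 a4 a5 b36 a7
No row becomes fully distinguished — the join is lossy.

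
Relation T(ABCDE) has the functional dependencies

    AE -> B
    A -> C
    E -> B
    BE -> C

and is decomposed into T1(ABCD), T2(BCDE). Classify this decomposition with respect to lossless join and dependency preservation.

Lossless test: (BCD)⁺ = {BCD}, which is a superkey of neither fragment — lossy.
Dependency preservation: AE → B is not contained in any single fragment, but the restricted closure of its left-hand side across the fragments still reaches the right-hand side; the remaining FDs each lie inside some fragment. All dependencies are preserved.

lossy but dependency-preserving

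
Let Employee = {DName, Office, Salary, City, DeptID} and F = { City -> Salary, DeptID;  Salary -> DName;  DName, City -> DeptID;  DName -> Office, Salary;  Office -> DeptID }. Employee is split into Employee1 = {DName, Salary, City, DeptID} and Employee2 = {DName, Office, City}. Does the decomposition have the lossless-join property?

Yes

Common attributes: Employee1 ∩ Employee2 = {DName, City}.
Closure of {DName, City}: City → Salary, DeptID applies, adding Salary, DeptID; DName → Office, Salary applies, adding Office. So (DName, City)⁺ = {DName, Office, Salary, City, DeptID}.
This closure contains every attribute of Employee1, so Employee1 ∩ Employee2 → Employee1. The join is lossless.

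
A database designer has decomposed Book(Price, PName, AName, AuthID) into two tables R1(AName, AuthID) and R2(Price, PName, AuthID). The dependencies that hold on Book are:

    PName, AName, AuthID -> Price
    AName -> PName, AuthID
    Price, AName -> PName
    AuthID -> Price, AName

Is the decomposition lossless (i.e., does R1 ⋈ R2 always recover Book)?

Yes

Common attributes: R1 ∩ R2 = {AuthID}.
Closure of {AuthID}: AuthID → Price, AName applies, adding Price, AName; AName → PName, AuthID applies, adding PName. So (AuthID)⁺ = {Price, PName, AName, AuthID}.
This closure contains every attribute of R1, so R1 ∩ R2 → R1. The join is lossless.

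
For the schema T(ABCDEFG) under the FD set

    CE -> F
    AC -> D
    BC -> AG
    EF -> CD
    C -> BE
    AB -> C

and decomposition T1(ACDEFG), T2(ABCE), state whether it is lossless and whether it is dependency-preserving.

Lossless test: (ACE)⁺ = {ABCDEFG}, which contains all of one fragment — lossless.
Dependency preservation: BC → AG is not contained in any single fragment, but the restricted closure of its left-hand side across the fragments still reaches the right-hand side; the remaining FDs each lie inside some fragment. All dependencies are preserved.

lossless and dependency-preserving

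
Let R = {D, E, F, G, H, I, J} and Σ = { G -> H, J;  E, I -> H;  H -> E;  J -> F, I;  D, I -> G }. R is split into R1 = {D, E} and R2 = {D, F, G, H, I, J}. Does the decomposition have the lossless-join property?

No

Common attributes: R1 ∩ R2 = {D}.
No dependency enlarges {D}, so (D)⁺ = {D}.
The closure contains neither all of R1 = {D, E} nor all of R2 = {D, F, G, H, I, J}, so the common attributes are not a superkey of either fragment. The join is lossy.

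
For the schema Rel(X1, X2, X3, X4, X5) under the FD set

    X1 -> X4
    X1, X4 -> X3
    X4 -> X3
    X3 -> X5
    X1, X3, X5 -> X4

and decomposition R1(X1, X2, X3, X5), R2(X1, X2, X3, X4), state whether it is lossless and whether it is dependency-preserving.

Lossless test: (X1, X2, X3)⁺ = {X1, X2, X3, X4, X5}, which contains all of one fragment — lossless.
Dependency preservation: X1, X3, X5 → X4 is not contained in any single fragment, but the restricted closure of its left-hand side across the fragments still reaches the right-hand side; the remaining FDs each lie inside some fragment. All dependencies are preserved.

lossless and dependency-preserving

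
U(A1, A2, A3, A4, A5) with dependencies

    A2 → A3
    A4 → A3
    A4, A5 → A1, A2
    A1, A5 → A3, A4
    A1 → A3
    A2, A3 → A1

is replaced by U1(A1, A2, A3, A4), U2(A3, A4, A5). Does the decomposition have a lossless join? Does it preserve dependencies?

lossy and not dependency-preserving

Lossless test: (A3, A4)⁺ = {A3, A4}, which is a superkey of neither fragment — lossy.
Dependency preservation: the restricted closure of {A4, A5} across the fragments never reaches {A1, A2}, so A4, A5 → A1, A2 cannot be enforced without a join — not preserved.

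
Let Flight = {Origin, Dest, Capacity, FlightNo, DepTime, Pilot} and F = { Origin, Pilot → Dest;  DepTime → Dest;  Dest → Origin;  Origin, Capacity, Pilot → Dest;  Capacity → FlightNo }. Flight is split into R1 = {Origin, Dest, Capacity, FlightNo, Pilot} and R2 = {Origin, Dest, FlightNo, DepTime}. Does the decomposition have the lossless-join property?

Common attributes: R1 ∩ R2 = {Origin, Dest, FlightNo}.
No dependency enlarges {Origin, Dest, FlightNo}, so (Origin, Dest, FlightNo)⁺ = {Origin, Dest, FlightNo}.
The closure contains neither all of R1 = {Origin, Dest, Capacity, FlightNo, Pilot} nor all of R2 = {Origin, Dest, FlightNo, DepTime}, so the common attributes are not a superkey of either fragment. The join is lossy.

No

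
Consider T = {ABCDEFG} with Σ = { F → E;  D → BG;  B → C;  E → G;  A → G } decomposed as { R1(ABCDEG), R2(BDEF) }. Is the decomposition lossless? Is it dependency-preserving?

Lossless test: (BDE)⁺ = {BCDEG}, which is a superkey of neither fragment — lossy.
Dependency preservation: every FD's attributes lie within a single fragment, so each can be enforced locally — preserved.

lossy but dependency-preserving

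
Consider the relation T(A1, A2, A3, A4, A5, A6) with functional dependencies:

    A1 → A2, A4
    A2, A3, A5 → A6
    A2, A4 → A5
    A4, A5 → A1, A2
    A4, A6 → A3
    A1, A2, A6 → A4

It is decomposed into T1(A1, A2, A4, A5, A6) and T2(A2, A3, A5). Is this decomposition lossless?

No

Common attributes: T1 ∩ T2 = {A2, A5}.
No dependency enlarges {A2, A5}, so (A2, A5)⁺ = {A2, A5}.
The closure contains neither all of T1 = {A1, A2, A4, A5, A6} nor all of T2 = {A2, A3, A5}, so the common attributes are not a superkey of either fragment. The join is lossy.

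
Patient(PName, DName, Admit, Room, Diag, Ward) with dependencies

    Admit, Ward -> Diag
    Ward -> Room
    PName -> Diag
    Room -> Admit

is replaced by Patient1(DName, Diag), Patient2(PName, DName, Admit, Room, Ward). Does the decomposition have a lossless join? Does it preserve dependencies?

lossy and not dependency-preserving

Lossless test: (DName)⁺ = {DName}, which is a superkey of neither fragment — lossy.
Dependency preservation: the restricted closure of {Admit, Ward} across the fragments never reaches {Diag}, so Admit, Ward → Diag cannot be enforced without a join — not preserved.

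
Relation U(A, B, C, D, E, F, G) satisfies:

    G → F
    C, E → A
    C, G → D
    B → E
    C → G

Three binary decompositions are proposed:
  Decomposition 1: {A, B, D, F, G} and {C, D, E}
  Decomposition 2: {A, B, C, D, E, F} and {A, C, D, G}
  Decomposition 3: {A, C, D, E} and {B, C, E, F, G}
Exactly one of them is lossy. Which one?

Decomposition 1

Decomposition 1: common = {D}, closure = {D} → lossy.
Decomposition 2: common = {A, C, D}, closure = {A, C, D, F, G} → lossless.
Decomposition 3: common = {C, E}, closure = {A, C, D, E, F, G} → lossless.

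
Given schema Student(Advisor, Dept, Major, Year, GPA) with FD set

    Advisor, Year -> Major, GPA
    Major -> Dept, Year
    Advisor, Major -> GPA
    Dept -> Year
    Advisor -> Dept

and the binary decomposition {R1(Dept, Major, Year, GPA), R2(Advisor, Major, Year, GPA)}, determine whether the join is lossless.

Yes

Common attributes: R1 ∩ R2 = {Major, Year, GPA}.
Closure of {Major, Year, GPA}: Major → Dept, Year applies, adding Dept. So (Major, Year, GPA)⁺ = {Dept, Major, Year, GPA}.
This closure contains every attribute of R1, so R1 ∩ R2 → R1. The join is lossless.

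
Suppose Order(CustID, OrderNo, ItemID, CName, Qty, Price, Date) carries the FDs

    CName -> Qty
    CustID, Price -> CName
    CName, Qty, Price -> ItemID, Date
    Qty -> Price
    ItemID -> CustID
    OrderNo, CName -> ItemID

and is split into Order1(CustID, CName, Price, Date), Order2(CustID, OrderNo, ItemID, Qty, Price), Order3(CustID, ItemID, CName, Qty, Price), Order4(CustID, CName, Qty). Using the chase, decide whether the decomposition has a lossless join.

Chase test. Columns are CustID, OrderNo, ItemID, CName, Qty, Price, Date; row i has aⱼ where attribute j ∈ Orderi, else bᵢⱼ.
Initial tableau (one row per fragment):
  row 1: a1 b12 b13 a4 b15 a6 a7
  row 2: a1 a2 a3 b24 a5 a6 b27
  row 3: a1 b32 a3 a4 a5 a6 b37
  row 4: a1 b42 b43 a4 a5 b46 b47
Rows 1 and 3 agree on CName; apply CName→Qty and equate their Qty entries.
Rows 1 and 2 agree on CustID, Price; apply CustID, Price→CName and equate their CName entries.
Rows 1 and 2 agree on CName, Qty, Price; apply CName, Qty, Price→ItemID, Date and equate their ItemID, Date entries.
Rows 1 and 3 agree on CName, Qty, Price; apply CName, Qty, Price→ItemID, Date and equate their ItemID, Date entries.
Rows 1 and 4 agree on Qty; apply Qty→Price and equate their Price entries.
Rows 1 and 4 agree on CName, Qty, Price; apply CName, Qty, Price→ItemID, Date and equate their ItemID, Date entries.
Row 2 is now all distinguished symbols — the join is lossless.

Yes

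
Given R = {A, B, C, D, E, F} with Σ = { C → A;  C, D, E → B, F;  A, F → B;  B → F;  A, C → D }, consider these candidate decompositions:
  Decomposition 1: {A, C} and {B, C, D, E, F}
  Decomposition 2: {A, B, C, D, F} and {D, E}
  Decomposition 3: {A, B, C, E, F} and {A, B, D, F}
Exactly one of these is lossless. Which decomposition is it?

Decomposition 1

Decomposition 1: common = {C}, closure = {A, C, D} → lossless.
Decomposition 2: common = {D}, closure = {D} → lossy.
Decomposition 3: common = {A, B, F}, closure = {A, B, F} → lossy.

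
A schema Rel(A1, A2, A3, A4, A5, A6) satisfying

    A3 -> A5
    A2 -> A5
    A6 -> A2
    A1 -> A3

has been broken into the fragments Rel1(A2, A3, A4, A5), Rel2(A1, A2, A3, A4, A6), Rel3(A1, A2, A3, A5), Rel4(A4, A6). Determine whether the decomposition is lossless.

Chase test. Columns are A1, A2, A3, A4, A5, A6; row i has aⱼ where attribute j ∈ Reli, else bᵢⱼ.
Initial tableau (one row per fragment):
  row 1: b11 a2 a3 a4 a5 b16
  row 2: a1 a2 a3 a4 b25 a6
  row 3: a1 a2 a3 b34 a5 b36
  row 4: b41 b42 b43 a4 b45 a6
Rows 1 and 2 agree on A3; apply A3→A5 and equate their A5 entries.
Rows 2 and 4 agree on A6; apply A6→A2 and equate their A2 entries.
Rows 1 and 4 agree on A2; apply A2→A5 and equate their A5 entries.
Row 2 is now all distinguished symbols — the join is lossless.

Yes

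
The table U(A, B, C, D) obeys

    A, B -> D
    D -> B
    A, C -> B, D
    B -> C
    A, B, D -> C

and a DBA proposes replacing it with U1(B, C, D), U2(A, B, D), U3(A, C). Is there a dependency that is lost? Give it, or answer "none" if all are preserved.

Check A, C → B, D: no single fragment contains all of {A, B, C, D}, and the restricted closure of {A, C} across the fragments never reaches {B, D}.
A, B → D is preserved.
D → B is preserved.
B → C is preserved.
A, B, D → C is preserved.

A, C -> B, D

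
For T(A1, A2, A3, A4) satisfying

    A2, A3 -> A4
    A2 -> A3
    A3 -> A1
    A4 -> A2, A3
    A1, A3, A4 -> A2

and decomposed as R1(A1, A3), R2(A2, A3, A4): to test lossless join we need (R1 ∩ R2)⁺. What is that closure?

A1, A3

R1 ∩ R2 = {A3}.
A3 → A1 applies, adding A1
Closure: {A1, A3}.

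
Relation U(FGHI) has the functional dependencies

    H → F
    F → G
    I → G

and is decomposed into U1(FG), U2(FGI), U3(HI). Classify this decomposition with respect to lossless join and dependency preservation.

Lossless test (chase): Rows 2 and 3 agree on I; apply I→G and equate their G entries. No row becomes fully distinguished — the join is lossy.
Dependency preservation: the restricted closure of {H} across the fragments never reaches {F}, so H → F cannot be enforced without a join — not preserved.

lossy and not dependency-preserving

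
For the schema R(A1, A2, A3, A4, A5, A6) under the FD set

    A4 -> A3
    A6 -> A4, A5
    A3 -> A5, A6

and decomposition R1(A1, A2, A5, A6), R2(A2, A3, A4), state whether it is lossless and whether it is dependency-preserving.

lossy and not dependency-preserving

Lossless test: (A2)⁺ = {A2}, which is a superkey of neither fragment — lossy.
Dependency preservation: the restricted closure of {A6} across the fragments never reaches {A4, A5}, so A6 → A4, A5 cannot be enforced without a join — not preserved.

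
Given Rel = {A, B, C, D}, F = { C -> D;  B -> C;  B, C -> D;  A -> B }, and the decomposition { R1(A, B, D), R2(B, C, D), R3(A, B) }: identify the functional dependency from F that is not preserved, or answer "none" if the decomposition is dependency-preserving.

none

C → D lies within R2.
B → C lies within R2.
B, C → D lies within R2.
A → B lies within R1.
Every dependency is enforceable on the fragments, so the decomposition is dependency-preserving.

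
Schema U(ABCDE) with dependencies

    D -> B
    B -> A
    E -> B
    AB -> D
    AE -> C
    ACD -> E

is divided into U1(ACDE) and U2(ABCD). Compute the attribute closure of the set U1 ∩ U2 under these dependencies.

ABCDE

U1 ∩ U2 = {ACD}.
D → B applies, adding B
ACD → E applies, adding E
Closure: {ABCDE}.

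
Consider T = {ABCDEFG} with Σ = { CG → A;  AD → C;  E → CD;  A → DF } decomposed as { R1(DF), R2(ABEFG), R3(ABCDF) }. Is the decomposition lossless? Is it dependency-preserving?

lossless but not dependency-preserving

Lossless test (chase): Rows 2 and 3 agree on A; apply A→DF and equate their DF entries. Rows 2 and 3 agree on AD; apply AD→C and equate their C entries. Row 2 is now all distinguished symbols — the join is lossless.
Dependency preservation: the restricted closure of {CG} across the fragments never reaches {A}, so CG → A cannot be enforced without a join — not preserved.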